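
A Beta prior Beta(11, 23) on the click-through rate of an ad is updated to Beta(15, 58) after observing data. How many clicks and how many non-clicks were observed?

Under Beta–binomial conjugacy the posterior parameters are (α+s, β+f).
Match parameters: s=15−11=4, f=58−23=35.

4 clicks and 35 non-clicks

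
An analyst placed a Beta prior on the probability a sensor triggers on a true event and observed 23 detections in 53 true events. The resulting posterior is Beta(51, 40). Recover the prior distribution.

Beta(28, 10)

A Beta(α, β) prior with s successes and f failures in binomial data gives a Beta(α+s, β+f) posterior.
Subtract the data counts: 51−23=28, 40−30=10.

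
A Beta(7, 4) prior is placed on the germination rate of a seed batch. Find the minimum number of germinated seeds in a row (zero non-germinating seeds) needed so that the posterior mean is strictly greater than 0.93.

k = 47

After k germinated seeds and 0 non-germinating seeds the posterior is Beta(7+k, 4), with mean (7+k)/(7+4+k).
Set (7+k)/(11+k) > 0.93 and solve: k > (0.93·11 − 7)/(1 − 0.93) = 46.143.
The smallest integer exceeding 46.143 is 47.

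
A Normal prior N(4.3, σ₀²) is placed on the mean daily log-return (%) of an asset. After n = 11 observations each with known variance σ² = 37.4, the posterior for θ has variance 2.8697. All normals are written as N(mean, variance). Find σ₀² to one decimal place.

σ₀² = 18.4

Posterior precision equals prior precision plus data precision: 1/σ_n² = 1/σ₀² + n/σ².
So 1/σ₀² = 1/2.8697 − 11/37.4 = 0.348468 − 0.294118 = 0.054350.
Hence σ₀² = 1/0.054350 ≈ 18.4.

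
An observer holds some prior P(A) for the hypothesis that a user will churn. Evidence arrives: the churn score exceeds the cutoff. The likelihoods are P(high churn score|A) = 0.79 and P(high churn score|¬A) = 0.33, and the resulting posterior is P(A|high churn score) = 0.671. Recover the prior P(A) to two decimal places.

P(A) = 0.46

Bayes' rule in odds form gives O(A|E) = O(A)·[P(E|A)/P(E|¬A)], hence O(A) = O(A|E)/LR.
Posterior odds = 0.671/(1−0.671) = 2.0395. LR = 0.79/0.33 = 2.3939.
Prior odds = 2.0395/2.3939 = 0.8520, so P(A) = 0.8520/(1+0.8520) ≈ 0.46.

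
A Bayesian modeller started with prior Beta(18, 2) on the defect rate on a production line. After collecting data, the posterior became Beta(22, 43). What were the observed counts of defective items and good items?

4 defective items and 41 good items

Beta is conjugate to the binomial likelihood: posterior = Beta(α+s, β+f).
So s = 22 − 18 = 4 and f = 43 − 2 = 41.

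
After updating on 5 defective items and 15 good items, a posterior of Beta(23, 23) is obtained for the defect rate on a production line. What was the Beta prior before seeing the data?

Beta(18, 8)

Under Beta–binomial conjugacy the posterior parameters are (α+s, β+f).
Subtract the data counts: 23−5=18, 23−15=8.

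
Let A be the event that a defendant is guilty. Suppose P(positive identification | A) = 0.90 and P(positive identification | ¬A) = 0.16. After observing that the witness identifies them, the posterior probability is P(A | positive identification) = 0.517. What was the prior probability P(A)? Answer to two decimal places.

In odds form, posterior odds = prior odds × likelihood ratio, so prior odds = posterior odds ÷ LR.
Posterior odds = 0.517/(1−0.517) = 1.0704. LR = 0.90/0.16 = 5.6250.
Prior odds = 1.0704/5.6250 = 0.1903, so P(A) = 0.1903/(1+0.1903) ≈ 0.16.

P(A) = 0.16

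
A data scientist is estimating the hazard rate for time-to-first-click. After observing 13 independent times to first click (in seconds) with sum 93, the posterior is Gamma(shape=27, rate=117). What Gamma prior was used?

Gamma(shape=14, rate=24)

For an exponential likelihood with a Gamma(α, β) prior on the rate, n observations with total T give posterior Gamma(α+n, β+T).
So α = 27 − 13 = 14 and β = 117 − 93 = 24.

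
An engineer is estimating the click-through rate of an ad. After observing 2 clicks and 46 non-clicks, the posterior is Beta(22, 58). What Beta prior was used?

Beta(20, 12)

A Beta(α, β) prior with s successes and f failures in binomial data gives a Beta(α+s, β+f) posterior.
Subtract the data counts: 22−2=20, 58−46=12.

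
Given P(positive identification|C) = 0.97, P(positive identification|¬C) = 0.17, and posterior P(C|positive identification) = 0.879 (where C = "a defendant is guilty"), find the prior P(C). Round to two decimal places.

Bayes' rule in odds form gives O(C|E) = O(C)·[P(E|C)/P(E|¬C)], hence O(C) = O(C|E)/LR.
Posterior odds = 0.879/(1−0.879) = 7.2645. LR = 0.97/0.17 = 5.7059.
Prior odds = 7.2645/5.7059 = 1.2732, so P(C) = 1.2732/(1+1.2732) ≈ 0.56.

P(C) = 0.56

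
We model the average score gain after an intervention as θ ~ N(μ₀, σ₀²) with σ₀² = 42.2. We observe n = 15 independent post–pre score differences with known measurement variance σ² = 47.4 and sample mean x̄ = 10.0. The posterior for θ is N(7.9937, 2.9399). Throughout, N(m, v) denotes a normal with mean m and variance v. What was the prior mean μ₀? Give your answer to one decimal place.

The posterior mean is a precision-weighted average: μ_n = (τ₀μ₀ + τ_data·x̄)/(τ₀+τ_data), with τ₀=1/σ₀² and τ_data=n/σ².
Here τ₀ = 1/42.2 = 0.023697 and τ_data = 15/47.4 = 0.316456, so τ_n = 0.340153.
Rearranging for μ₀: μ₀ = (μ_n·τ_n − τ_data·x̄)/τ₀ = (7.9937·0.340153 − 0.316456·10.0) / 0.023697 = -0.445479/0.023697 ≈ -18.8.

μ₀ = -18.8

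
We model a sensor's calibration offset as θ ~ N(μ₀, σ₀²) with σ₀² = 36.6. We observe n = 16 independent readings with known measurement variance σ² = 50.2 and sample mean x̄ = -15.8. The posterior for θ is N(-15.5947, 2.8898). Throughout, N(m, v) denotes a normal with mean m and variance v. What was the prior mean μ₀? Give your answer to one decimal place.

The posterior mean is a precision-weighted average: μ_n = (τ₀μ₀ + τ_data·x̄)/(τ₀+τ_data), with τ₀=1/σ₀² and τ_data=n/σ².
Here τ₀ = 1/36.6 = 0.027322 and τ_data = 16/50.2 = 0.318725, so τ_n = 0.346047.
Rearranging for μ₀: μ₀ = (μ_n·τ_n − τ_data·x̄)/τ₀ = (-15.5947·0.346047 − 0.318725·-15.8) / 0.027322 = -0.360644/0.027322 ≈ -13.2.

μ₀ = -13.2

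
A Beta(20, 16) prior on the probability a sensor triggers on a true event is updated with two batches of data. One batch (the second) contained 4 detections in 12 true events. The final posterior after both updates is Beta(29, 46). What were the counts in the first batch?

5 detections and 22 misses

Because Beta–binomial updating is additive in the counts, the combined data contributed (α_post−α_prior, β_post−β_prior) successes and failures.
Total across both batches: 29−20=9 detections, 46−16=30 misses.
Subtract the second batch: 9−4=5 detections and 30−8=22 misses.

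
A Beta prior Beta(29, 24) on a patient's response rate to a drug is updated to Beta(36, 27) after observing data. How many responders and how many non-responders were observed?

7 responders and 3 non-responders

Under Beta–binomial conjugacy the posterior parameters are (a+s, b+f).
Match parameters: s=36−29=7, f=27−24=3.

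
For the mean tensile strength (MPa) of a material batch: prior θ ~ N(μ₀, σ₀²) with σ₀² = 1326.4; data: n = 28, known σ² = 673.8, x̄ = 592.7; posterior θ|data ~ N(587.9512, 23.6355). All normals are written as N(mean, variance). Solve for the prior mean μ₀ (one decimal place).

μ₀ = 326.2

The posterior mean is a precision-weighted average: μ_n = (τ₀μ₀ + τ_data·x̄)/(τ₀+τ_data), with τ₀=1/σ₀² and τ_data=n/σ².
Here τ₀ = 1/1326.4 = 0.000754 and τ_data = 28/673.8 = 0.041555, so τ_n = 0.042309.
Rearranging for μ₀: μ₀ = (μ_n·τ_n − τ_data·x̄)/τ₀ = (587.9512·0.042309 − 0.041555·592.7) / 0.000754 = 0.245979/0.000754 ≈ 326.2.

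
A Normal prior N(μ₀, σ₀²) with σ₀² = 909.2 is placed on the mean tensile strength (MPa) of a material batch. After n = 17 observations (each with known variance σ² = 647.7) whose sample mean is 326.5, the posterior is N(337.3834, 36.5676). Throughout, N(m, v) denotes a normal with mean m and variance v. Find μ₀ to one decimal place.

μ₀ = 597.1

The posterior mean is a precision-weighted average: μ_n = (τ₀μ₀ + τ_data·x̄)/(τ₀+τ_data), with τ₀=1/σ₀² and τ_data=n/σ².
Here τ₀ = 1/909.2 = 0.001100 and τ_data = 17/647.7 = 0.026247, so τ_n = 0.027347.
Rearranging for μ₀: μ₀ = (μ_n·τ_n − τ_data·x̄)/τ₀ = (337.3834·0.027347 − 0.026247·326.5) / 0.001100 = 0.656778/0.001100 ≈ 597.1.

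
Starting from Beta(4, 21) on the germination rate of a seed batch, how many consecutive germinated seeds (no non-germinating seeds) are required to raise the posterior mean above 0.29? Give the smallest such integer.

k = 5

After k germinated seeds and 0 non-germinating seeds the posterior is Beta(4+k, 21), with mean (4+k)/(4+21+k).
Set (4+k)/(25+k) > 0.29 and solve: k > (0.29·25 − 4)/(1 − 0.29) = 4.577.
The smallest integer exceeding 4.577 is 5.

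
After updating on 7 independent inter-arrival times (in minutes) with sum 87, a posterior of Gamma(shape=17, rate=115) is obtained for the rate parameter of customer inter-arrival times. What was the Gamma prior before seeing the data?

Gamma(shape=10, rate=28)

For an exponential likelihood with a Gamma(α, β) prior on the rate, n observations with total T give posterior Gamma(α+n, β+T).
So α = 17 − 7 = 10 and β = 115 − 87 = 28.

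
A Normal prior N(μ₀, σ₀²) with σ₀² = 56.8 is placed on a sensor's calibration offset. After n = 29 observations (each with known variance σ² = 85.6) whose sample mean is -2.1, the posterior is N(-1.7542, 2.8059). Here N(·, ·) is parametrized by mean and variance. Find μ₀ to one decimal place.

With known observation variance, the Normal–Normal posterior has precision τ_n = τ₀ + n/σ² and mean μ_n = (τ₀μ₀ + (n/σ²)x̄)/τ_n.
Here τ₀ = 1/56.8 = 0.017606 and τ_data = 29/85.6 = 0.338785, so τ_n = 0.356391.
Rearranging for μ₀: μ₀ = (μ_n·τ_n − τ_data·x̄)/τ₀ = (-1.7542·0.356391 − 0.338785·-2.1) / 0.017606 = 0.086267/0.017606 ≈ 4.9.

μ₀ = 4.9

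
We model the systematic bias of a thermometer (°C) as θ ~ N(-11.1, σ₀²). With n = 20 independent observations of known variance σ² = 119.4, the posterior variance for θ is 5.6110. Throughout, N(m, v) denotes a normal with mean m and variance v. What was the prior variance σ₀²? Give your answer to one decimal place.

Posterior precision equals prior precision plus data precision: 1/σ_n² = 1/σ₀² + n/σ².
So 1/σ₀² = 1/5.6110 − 20/119.4 = 0.178221 − 0.167504 = 0.010717.
Hence σ₀² = 1/0.010717 ≈ 93.3.

σ₀² = 93.3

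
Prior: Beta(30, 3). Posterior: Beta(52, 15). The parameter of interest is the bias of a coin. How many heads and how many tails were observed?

22 heads and 12 tails

A Beta(α, β) prior with s successes and f failures in binomial data gives a Beta(α+s, β+f) posterior.
Match parameters: s=52−30=22, f=15−3=12.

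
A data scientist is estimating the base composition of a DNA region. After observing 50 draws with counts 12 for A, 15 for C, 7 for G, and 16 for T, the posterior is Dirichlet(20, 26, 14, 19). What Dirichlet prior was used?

Dirichlet(8, 11, 7, 3)

For a Dirichlet(α) prior with multinomial counts c, the posterior is Dirichlet(α + c) componentwise.
Subtract each count from the matching posterior parameter: 20−12=8, 26−15=11, 14−7=7, 19−16=3.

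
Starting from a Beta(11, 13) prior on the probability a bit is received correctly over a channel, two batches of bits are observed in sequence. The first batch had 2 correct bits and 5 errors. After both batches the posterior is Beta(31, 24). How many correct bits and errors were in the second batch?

18 correct bits and 6 errors

Because Beta–binomial updating is additive in the counts, the combined data contributed (α_post−α_prior, β_post−β_prior) successes and failures.
Total across both batches: 31−11=20 correct bits, 24−13=11 errors.
Subtract the first batch: 20−2=18 correct bits and 11−5=6 errors.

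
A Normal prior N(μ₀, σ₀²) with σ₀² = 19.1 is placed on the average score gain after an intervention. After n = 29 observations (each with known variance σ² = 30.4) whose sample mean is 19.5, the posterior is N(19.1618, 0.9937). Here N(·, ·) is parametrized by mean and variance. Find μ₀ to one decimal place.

With known observation variance, the Normal–Normal posterior has precision τ_n = τ₀ + n/σ² and mean μ_n = (τ₀μ₀ + (n/σ²)x̄)/τ_n.
Here τ₀ = 1/19.1 = 0.052356 and τ_data = 29/30.4 = 0.953947, so τ_n = 1.006303.
Rearranging for μ₀: μ₀ = (μ_n·τ_n − τ_data·x̄)/τ₀ = (19.1618·1.006303 − 0.953947·19.5) / 0.052356 = 0.680610/0.052356 ≈ 13.0.

μ₀ = 13.0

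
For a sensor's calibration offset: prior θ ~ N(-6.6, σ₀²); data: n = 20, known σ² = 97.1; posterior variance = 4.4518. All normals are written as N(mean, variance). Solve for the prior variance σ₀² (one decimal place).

Posterior precision equals prior precision plus data precision: 1/σ_n² = 1/σ₀² + n/σ².
So 1/σ₀² = 1/4.4518 − 20/97.1 = 0.224628 − 0.205973 = 0.018655.
Hence σ₀² = 1/0.018655 ≈ 53.6.

σ₀² = 53.6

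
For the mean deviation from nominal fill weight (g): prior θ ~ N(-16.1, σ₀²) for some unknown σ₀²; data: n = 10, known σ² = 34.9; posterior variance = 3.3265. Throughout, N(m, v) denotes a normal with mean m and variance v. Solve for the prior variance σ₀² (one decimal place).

σ₀² = 71.0

For the Normal–Normal model with known σ², precisions add: τ_n = τ₀ + n/σ².
So 1/σ₀² = 1/3.3265 − 10/34.9 = 0.300616 − 0.286533 = 0.014083.
Hence σ₀² = 1/0.014083 ≈ 71.0.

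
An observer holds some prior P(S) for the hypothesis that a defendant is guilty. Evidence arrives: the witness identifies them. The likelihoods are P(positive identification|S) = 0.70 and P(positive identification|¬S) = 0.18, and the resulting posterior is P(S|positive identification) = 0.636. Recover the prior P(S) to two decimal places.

In odds form, posterior odds = prior odds × likelihood ratio, so prior odds = posterior odds ÷ LR.
Posterior odds = 0.636/(1−0.636) = 1.7473. LR = 0.70/0.18 = 3.8889.
Prior odds = 1.7473/3.8889 = 0.4493, so P(S) = 0.4493/(1+0.4493) ≈ 0.31.

P(S) = 0.31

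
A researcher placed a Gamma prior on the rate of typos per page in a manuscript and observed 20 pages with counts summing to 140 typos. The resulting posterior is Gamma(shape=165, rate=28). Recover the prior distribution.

A Gamma(α, β) prior (rate parametrization) on a Poisson rate with n observations summing to S gives posterior Gamma(α+S, β+n).
So α = 165 − 140 = 25 and β = 28 − 20 = 8.

Gamma(shape=25, rate=8)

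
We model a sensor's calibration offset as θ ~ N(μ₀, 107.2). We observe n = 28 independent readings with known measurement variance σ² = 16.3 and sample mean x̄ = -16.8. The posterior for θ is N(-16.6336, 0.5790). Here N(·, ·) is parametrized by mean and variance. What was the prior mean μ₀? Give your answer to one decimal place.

μ₀ = 14.0

The posterior mean is a precision-weighted average: μ_n = (τ₀μ₀ + τ_data·x̄)/(τ₀+τ_data), with τ₀=1/σ₀² and τ_data=n/σ².
Here τ₀ = 1/107.2 = 0.009328 and τ_data = 28/16.3 = 1.717791, so τ_n = 1.727119.
Rearranging for μ₀: μ₀ = (μ_n·τ_n − τ_data·x̄)/τ₀ = (-16.6336·1.727119 − 1.717791·-16.8) / 0.009328 = 0.130682/0.009328 ≈ 14.0.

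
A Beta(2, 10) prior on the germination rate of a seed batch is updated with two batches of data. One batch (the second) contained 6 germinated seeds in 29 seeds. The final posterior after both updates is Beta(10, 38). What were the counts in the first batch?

Because Beta–binomial updating is additive in the counts, the combined data contributed (α_post−α_prior, β_post−β_prior) successes and failures.
Total across both batches: 10−2=8 germinated seeds, 38−10=28 non-germinating seeds.
Subtract the second batch: 8−6=2 germinated seeds and 28−23=5 non-germinating seeds.

2 germinated seeds and 5 non-germinating seeds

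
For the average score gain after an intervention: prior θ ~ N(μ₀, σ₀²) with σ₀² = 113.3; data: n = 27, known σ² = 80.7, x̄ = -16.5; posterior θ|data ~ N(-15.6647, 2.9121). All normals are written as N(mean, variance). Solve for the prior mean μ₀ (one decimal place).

μ₀ = 16.0

With known observation variance, the Normal–Normal posterior has precision τ_n = τ₀ + n/σ² and mean μ_n = (τ₀μ₀ + (n/σ²)x̄)/τ_n.
Here τ₀ = 1/113.3 = 0.008826 and τ_data = 27/80.7 = 0.334572, so τ_n = 0.343398.
Rearranging for μ₀: μ₀ = (μ_n·τ_n − τ_data·x̄)/τ₀ = (-15.6647·0.343398 − 0.334572·-16.5) / 0.008826 = 0.141211/0.008826 ≈ 16.0.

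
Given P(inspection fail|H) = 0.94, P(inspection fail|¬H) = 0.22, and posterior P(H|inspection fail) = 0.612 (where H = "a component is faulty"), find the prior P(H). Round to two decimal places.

P(H) = 0.27

Bayes' rule in odds form gives O(H|E) = O(H)·[P(E|H)/P(E|¬H)], hence O(H) = O(H|E)/LR.
Posterior odds = 0.612/(1−0.612) = 1.5773. LR = 0.94/0.22 = 4.2727.
Prior odds = 1.5773/4.2727 = 0.3692, so P(H) = 0.3692/(1+0.3692) ≈ 0.27.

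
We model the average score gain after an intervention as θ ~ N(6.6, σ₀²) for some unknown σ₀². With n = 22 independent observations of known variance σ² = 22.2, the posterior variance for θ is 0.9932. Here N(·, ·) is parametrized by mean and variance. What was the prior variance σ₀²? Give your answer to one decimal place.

σ₀² = 63.1

For the Normal–Normal model with known σ², precisions add: τ_n = τ₀ + n/σ².
So 1/σ₀² = 1/0.9932 − 22/22.2 = 1.006847 − 0.990991 = 0.015856.
Hence σ₀² = 1/0.015856 ≈ 63.1.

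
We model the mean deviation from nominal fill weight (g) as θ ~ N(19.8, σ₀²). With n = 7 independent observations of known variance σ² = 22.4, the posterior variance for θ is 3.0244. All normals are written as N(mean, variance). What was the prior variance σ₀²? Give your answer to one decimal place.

Posterior precision equals prior precision plus data precision: 1/σ_n² = 1/σ₀² + n/σ².
So 1/σ₀² = 1/3.0244 − 7/22.4 = 0.330644 − 0.312500 = 0.018144.
Hence σ₀² = 1/0.018144 ≈ 55.1.

σ₀² = 55.1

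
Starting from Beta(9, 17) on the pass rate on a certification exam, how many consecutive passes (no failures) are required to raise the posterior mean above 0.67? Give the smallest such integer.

After k passes and 0 failures the posterior is Beta(9+k, 17), with mean (9+k)/(9+17+k).
Set (9+k)/(26+k) > 0.67 and solve: k > (0.67·26 − 9)/(1 − 0.67) = 25.515.
The smallest integer exceeding 25.515 is 26.

k = 26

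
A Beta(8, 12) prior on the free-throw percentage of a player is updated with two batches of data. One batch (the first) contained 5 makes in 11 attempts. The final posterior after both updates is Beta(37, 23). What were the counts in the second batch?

Sequential conjugate updates are equivalent to a single update on the pooled data, so total successes = posterior α − prior α and total failures = posterior β − prior β.
Total across both batches: 37−8=29 makes, 23−12=11 misses.
Subtract the first batch: 29−5=24 makes and 11−6=5 misses.

24 makes and 5 misses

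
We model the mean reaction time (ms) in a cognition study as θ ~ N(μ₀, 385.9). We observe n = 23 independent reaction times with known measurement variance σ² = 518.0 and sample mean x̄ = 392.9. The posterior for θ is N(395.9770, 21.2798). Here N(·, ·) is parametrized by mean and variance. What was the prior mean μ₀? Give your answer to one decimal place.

μ₀ = 448.7

With known observation variance, the Normal–Normal posterior has precision τ_n = τ₀ + n/σ² and mean μ_n = (τ₀μ₀ + (n/σ²)x̄)/τ_n.
Here τ₀ = 1/385.9 = 0.002591 and τ_data = 23/518.0 = 0.044402, so τ_n = 0.046993.
Rearranging for μ₀: μ₀ = (μ_n·τ_n − τ_data·x̄)/τ₀ = (395.9770·0.046993 − 0.044402·392.9) / 0.002591 = 1.162601/0.002591 ≈ 448.7.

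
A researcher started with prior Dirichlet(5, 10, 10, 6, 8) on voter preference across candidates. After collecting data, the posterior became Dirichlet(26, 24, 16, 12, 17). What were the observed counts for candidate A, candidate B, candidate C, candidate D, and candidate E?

For a Dirichlet(α) prior with multinomial counts c, the posterior is Dirichlet(α + c) componentwise.
Counts are posterior − prior componentwise: 26−5=21, 24−10=14, 16−10=6, 12−6=6, 17−8=9.

counts (21, 14, 6, 6, 9)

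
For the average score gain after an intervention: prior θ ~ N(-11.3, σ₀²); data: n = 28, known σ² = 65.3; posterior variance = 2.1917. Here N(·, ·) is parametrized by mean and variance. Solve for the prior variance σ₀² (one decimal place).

σ₀² = 36.4

Posterior precision equals prior precision plus data precision: 1/σ_n² = 1/σ₀² + n/σ².
So 1/σ₀² = 1/2.1917 − 28/65.3 = 0.456267 − 0.428790 = 0.027477.
Hence σ₀² = 1/0.027477 ≈ 36.4.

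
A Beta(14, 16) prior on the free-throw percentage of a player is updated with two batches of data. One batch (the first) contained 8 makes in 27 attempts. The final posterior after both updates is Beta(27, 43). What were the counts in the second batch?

5 makes and 8 misses

Sequential conjugate updates are equivalent to a single update on the pooled data, so total successes = posterior α − prior α and total failures = posterior β − prior β.
Total across both batches: 27−14=13 makes, 43−16=27 misses.
Subtract the first batch: 13−8=5 makes and 27−19=8 misses.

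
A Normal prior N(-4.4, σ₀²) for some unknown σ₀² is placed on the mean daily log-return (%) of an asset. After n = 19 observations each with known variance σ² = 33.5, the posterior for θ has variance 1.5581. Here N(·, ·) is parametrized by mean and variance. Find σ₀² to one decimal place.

σ₀² = 13.4

Posterior precision equals prior precision plus data precision: 1/σ_n² = 1/σ₀² + n/σ².
So 1/σ₀² = 1/1.5581 − 19/33.5 = 0.641807 − 0.567164 = 0.074643.
Hence σ₀² = 1/0.074643 ≈ 13.4.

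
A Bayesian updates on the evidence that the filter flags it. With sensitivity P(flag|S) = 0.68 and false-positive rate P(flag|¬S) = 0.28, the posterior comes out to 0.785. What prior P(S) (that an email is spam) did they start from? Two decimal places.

In odds form, posterior odds = prior odds × likelihood ratio, so prior odds = posterior odds ÷ LR.
Posterior odds = 0.785/(1−0.785) = 3.6512. LR = 0.68/0.28 = 2.4286.
Prior odds = 3.6512/2.4286 = 1.5034, so P(S) = 1.5034/(1+1.5034) ≈ 0.60.

P(S) = 0.60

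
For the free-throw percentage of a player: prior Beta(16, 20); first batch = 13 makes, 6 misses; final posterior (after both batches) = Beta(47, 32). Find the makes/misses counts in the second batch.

Sequential conjugate updates are equivalent to a single update on the pooled data, so total successes = posterior α − prior α and total failures = posterior β − prior β.
Total across both batches: 47−16=31 makes, 32−20=12 misses.
Subtract the first batch: 31−13=18 makes and 12−6=6 misses.

18 makes and 6 misses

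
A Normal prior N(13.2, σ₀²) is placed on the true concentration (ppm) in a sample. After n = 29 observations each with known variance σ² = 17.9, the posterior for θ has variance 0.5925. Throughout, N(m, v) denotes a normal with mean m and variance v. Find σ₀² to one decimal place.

For the Normal–Normal model with known σ², precisions add: τ_n = τ₀ + n/σ².
So 1/σ₀² = 1/0.5925 − 29/17.9 = 1.687764 − 1.620112 = 0.067652.
Hence σ₀² = 1/0.067652 ≈ 14.8.

σ₀² = 14.8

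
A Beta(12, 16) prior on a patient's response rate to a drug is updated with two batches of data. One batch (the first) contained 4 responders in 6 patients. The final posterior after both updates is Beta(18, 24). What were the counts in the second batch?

2 responders and 6 non-responders

Sequential conjugate updates are equivalent to a single update on the pooled data, so total successes = posterior α − prior α and total failures = posterior β − prior β.
Total across both batches: 18−12=6 responders, 24−16=8 non-responders.
Subtract the first batch: 6−4=2 responders and 8−2=6 non-responders.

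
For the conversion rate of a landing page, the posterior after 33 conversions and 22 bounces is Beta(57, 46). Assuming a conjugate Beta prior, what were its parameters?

Beta(24, 24)

A Beta(a, b) prior with s successes and f failures in binomial data gives a Beta(a+s, b+f) posterior.
Subtract the data counts: 57−33=24, 46−22=24.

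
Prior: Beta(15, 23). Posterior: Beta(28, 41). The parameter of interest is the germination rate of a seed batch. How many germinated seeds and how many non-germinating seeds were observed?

Under Beta–binomial conjugacy the posterior parameters are (a+s, b+f).
So s = 28 − 15 = 13 and f = 41 − 23 = 18.

13 germinated seeds and 18 non-germinating seeds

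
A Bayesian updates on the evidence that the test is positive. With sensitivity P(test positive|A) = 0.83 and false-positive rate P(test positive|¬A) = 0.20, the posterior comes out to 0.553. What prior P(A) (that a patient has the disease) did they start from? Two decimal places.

P(A) = 0.23

In odds form, posterior odds = prior odds × likelihood ratio, so prior odds = posterior odds ÷ LR.
Posterior odds = 0.553/(1−0.553) = 1.2371. LR = 0.83/0.20 = 4.1500.
Prior odds = 1.2371/4.1500 = 0.2981, so P(A) = 0.2981/(1+0.2981) ≈ 0.23.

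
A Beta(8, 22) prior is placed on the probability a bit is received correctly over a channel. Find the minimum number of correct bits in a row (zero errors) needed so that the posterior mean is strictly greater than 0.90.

k = 191

After k correct bits and 0 errors the posterior is Beta(8+k, 22), with mean (8+k)/(8+22+k).
Set (8+k)/(30+k) > 0.90 and solve: k > (0.90·30 − 8)/(1 − 0.90) = 190.000.
The smallest integer exceeding 190.000 is 191.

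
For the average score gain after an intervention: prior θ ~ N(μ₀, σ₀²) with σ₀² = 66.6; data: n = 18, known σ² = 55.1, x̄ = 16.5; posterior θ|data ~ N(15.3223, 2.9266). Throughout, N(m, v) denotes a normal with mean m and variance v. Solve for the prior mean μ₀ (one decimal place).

With known observation variance, the Normal–Normal posterior has precision τ_n = τ₀ + n/σ² and mean μ_n = (τ₀μ₀ + (n/σ²)x̄)/τ_n.
Here τ₀ = 1/66.6 = 0.015015 and τ_data = 18/55.1 = 0.326679, so τ_n = 0.341694.
Rearranging for μ₀: μ₀ = (μ_n·τ_n − τ_data·x̄)/τ₀ = (15.3223·0.341694 − 0.326679·16.5) / 0.015015 = -0.154666/0.015015 ≈ -10.3.

μ₀ = -10.3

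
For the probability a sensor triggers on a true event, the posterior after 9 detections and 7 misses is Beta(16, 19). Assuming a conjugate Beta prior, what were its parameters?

Beta(7, 12)

Beta is conjugate to the binomial likelihood: posterior = Beta(a+s, b+f).
Subtract the data counts: 16−9=7, 19−7=12.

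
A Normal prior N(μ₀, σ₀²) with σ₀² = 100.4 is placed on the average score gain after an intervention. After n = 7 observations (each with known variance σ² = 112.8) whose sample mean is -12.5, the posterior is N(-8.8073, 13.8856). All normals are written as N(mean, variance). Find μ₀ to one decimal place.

μ₀ = 14.2

With known observation variance, the Normal–Normal posterior has precision τ_n = τ₀ + n/σ² and mean μ_n = (τ₀μ₀ + (n/σ²)x̄)/τ_n.
Here τ₀ = 1/100.4 = 0.009960 and τ_data = 7/112.8 = 0.062057, so τ_n = 0.072017.
Rearranging for μ₀: μ₀ = (μ_n·τ_n − τ_data·x̄)/τ₀ = (-8.8073·0.072017 − 0.062057·-12.5) / 0.009960 = 0.141437/0.009960 ≈ 14.2.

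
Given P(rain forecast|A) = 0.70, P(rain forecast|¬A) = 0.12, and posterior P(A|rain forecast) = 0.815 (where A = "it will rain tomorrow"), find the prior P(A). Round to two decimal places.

In odds form, posterior odds = prior odds × likelihood ratio, so prior odds = posterior odds ÷ LR.
Posterior odds = 0.815/(1−0.815) = 4.4054. LR = 0.70/0.12 = 5.8333.
Prior odds = 4.4054/5.8333 = 0.7552, so P(A) = 0.7552/(1+0.7552) ≈ 0.43.

P(A) = 0.43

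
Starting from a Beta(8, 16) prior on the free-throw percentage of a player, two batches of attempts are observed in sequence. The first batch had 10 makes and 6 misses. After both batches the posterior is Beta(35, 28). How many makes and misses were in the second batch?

17 makes and 6 misses

Sequential conjugate updates are equivalent to a single update on the pooled data, so total successes = posterior α − prior α and total failures = posterior β − prior β.
Total across both batches: 35−8=27 makes, 28−16=12 misses.
Subtract the first batch: 27−10=17 makes and 12−6=6 misses.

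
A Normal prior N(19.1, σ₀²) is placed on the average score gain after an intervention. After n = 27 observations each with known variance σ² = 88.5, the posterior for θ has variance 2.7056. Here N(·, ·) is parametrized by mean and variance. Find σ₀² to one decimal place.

Posterior precision equals prior precision plus data precision: 1/σ_n² = 1/σ₀² + n/σ².
So 1/σ₀² = 1/2.7056 − 27/88.5 = 0.369604 − 0.305085 = 0.064519.
Hence σ₀² = 1/0.064519 ≈ 15.5.

σ₀² = 15.5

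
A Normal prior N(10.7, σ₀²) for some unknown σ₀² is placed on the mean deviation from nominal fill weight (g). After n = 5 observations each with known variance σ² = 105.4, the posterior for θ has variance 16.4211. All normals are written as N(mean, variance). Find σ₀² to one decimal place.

σ₀² = 74.3

For the Normal–Normal model with known σ², precisions add: τ_n = τ₀ + n/σ².
So 1/σ₀² = 1/16.4211 − 5/105.4 = 0.060897 − 0.047438 = 0.013459.
Hence σ₀² = 1/0.013459 ≈ 74.3.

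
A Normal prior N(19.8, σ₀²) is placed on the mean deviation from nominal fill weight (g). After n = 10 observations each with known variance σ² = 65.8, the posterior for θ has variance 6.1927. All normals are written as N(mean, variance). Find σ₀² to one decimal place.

For the Normal–Normal model with known σ², precisions add: τ_n = τ₀ + n/σ².
So 1/σ₀² = 1/6.1927 − 10/65.8 = 0.161480 − 0.151976 = 0.009504.
Hence σ₀² = 1/0.009504 ≈ 105.2.

σ₀² = 105.2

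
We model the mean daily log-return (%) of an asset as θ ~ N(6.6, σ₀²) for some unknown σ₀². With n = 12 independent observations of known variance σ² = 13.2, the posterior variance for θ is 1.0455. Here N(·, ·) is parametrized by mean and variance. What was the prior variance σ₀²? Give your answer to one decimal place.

σ₀² = 21.1

Posterior precision equals prior precision plus data precision: 1/σ_n² = 1/σ₀² + n/σ².
So 1/σ₀² = 1/1.0455 − 12/13.2 = 0.956480 − 0.909091 = 0.047389.
Hence σ₀² = 1/0.047389 ≈ 21.1.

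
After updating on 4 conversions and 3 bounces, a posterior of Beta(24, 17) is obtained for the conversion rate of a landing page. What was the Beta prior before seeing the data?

Beta(20, 14)

Under Beta–binomial conjugacy the posterior parameters are (a+s, b+f).
Subtract the data counts: 24−4=20, 17−3=14.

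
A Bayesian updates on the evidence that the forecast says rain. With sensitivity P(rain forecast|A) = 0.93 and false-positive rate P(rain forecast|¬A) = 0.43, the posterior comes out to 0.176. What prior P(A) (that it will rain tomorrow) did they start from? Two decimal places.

P(A) = 0.09

In odds form, posterior odds = prior odds × likelihood ratio, so prior odds = posterior odds ÷ LR.
Posterior odds = 0.176/(1−0.176) = 0.2136. LR = 0.93/0.43 = 2.1628.
Prior odds = 0.2136/2.1628 = 0.0988, so P(A) = 0.0988/(1+0.0988) ≈ 0.09.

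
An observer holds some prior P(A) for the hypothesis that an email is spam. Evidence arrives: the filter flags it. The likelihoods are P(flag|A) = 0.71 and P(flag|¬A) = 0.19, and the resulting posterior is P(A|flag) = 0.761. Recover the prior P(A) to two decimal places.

In odds form, posterior odds = prior odds × likelihood ratio, so prior odds = posterior odds ÷ LR.
Posterior odds = 0.761/(1−0.761) = 3.1841. LR = 0.71/0.19 = 3.7368.
Prior odds = 3.1841/3.7368 = 0.8521, so P(A) = 0.8521/(1+0.8521) ≈ 0.46.

P(A) = 0.46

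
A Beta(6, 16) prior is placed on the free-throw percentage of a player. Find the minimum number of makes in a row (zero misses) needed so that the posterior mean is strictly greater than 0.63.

After k makes and 0 misses the posterior is Beta(6+k, 16), with mean (6+k)/(6+16+k).
Set (6+k)/(22+k) > 0.63 and solve: k > (0.63·22 − 6)/(1 − 0.63) = 21.243.
The smallest integer exceeding 21.243 is 22, and checking k=22: (28)/(44) = 0.6364 > 0.63.

k = 22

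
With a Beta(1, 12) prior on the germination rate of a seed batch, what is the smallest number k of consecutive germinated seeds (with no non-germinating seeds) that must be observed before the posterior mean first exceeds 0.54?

k = 14

After k germinated seeds and 0 non-germinating seeds the posterior is Beta(1+k, 12), with mean (1+k)/(1+12+k).
Set (1+k)/(13+k) > 0.54 and solve: k > (0.54·13 − 1)/(1 − 0.54) = 13.087.
The smallest integer exceeding 13.087 is 14.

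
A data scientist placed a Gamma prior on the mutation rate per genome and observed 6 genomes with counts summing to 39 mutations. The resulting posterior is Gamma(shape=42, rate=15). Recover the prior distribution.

Gamma–Poisson conjugacy: posterior shape = α + Σxᵢ, posterior rate = β + n.
So α = 42 − 39 = 3 and β = 15 − 6 = 9.

Gamma(shape=3, rate=9)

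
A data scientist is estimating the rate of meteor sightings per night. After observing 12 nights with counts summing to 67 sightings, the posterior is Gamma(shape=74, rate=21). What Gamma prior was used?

Gamma–Poisson conjugacy: posterior shape = α + Σxᵢ, posterior rate = β + n.
So α = 74 − 67 = 7 and β = 21 − 12 = 9.

Gamma(shape=7, rate=9)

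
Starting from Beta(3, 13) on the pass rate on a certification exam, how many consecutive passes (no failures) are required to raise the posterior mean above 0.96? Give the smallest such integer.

k = 310

After k passes and 0 failures the posterior is Beta(3+k, 13), with mean (3+k)/(3+13+k).
Set (3+k)/(16+k) > 0.96 and solve: k > (0.96·16 − 3)/(1 − 0.96) = 309.000.
The smallest integer exceeding 309.000 is 310, and checking k=310: (313)/(326) = 0.9601 > 0.96.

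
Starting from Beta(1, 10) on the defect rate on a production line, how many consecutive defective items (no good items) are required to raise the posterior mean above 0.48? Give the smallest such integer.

k = 9

After k defective items and 0 good items the posterior is Beta(1+k, 10), with mean (1+k)/(1+10+k).
Set (1+k)/(11+k) > 0.48 and solve: k > (0.48·11 − 1)/(1 − 0.48) = 8.231.
The smallest integer exceeding 8.231 is 9, and checking k=9: (10)/(20) = 0.5000 > 0.48.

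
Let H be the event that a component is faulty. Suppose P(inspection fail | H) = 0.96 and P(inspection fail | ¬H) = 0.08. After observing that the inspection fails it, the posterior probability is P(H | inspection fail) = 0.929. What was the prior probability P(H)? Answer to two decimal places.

Bayes' rule in odds form gives O(H|E) = O(H)·[P(E|H)/P(E|¬H)], hence O(H) = O(H|E)/LR.
Posterior odds = 0.929/(1−0.929) = 13.0845. LR = 0.96/0.08 = 12.0000.
Prior odds = 13.0845/12.0000 = 1.0904, so P(H) = 1.0904/(1+1.0904) ≈ 0.52.

P(H) = 0.52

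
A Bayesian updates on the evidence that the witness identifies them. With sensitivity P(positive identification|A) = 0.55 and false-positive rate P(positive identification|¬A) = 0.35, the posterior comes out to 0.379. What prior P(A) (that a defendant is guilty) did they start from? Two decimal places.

Bayes' rule in odds form gives O(A|E) = O(A)·[P(E|A)/P(E|¬A)], hence O(A) = O(A|E)/LR.
Posterior odds = 0.379/(1−0.379) = 0.6103. LR = 0.55/0.35 = 1.5714.
Prior odds = 0.6103/1.5714 = 0.3884, so P(A) = 0.3884/(1+0.3884) ≈ 0.28.

P(A) = 0.28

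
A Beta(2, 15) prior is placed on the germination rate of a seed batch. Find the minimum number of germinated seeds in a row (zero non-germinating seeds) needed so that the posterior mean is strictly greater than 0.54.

After k germinated seeds and 0 non-germinating seeds the posterior is Beta(2+k, 15), with mean (2+k)/(2+15+k).
Set (2+k)/(17+k) > 0.54 and solve: k > (0.54·17 − 2)/(1 − 0.54) = 15.609.
The smallest integer exceeding 15.609 is 16, and checking k=16: (18)/(33) = 0.5455 > 0.54.

k = 16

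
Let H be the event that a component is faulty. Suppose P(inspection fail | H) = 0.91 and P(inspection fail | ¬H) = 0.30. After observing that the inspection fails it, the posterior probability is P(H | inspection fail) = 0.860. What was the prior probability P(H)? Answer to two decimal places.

P(H) = 0.67

Bayes' rule in odds form gives O(H|E) = O(H)·[P(E|H)/P(E|¬H)], hence O(H) = O(H|E)/LR.
Posterior odds = 0.860/(1−0.860) = 6.1429. LR = 0.91/0.30 = 3.0333.
Prior odds = 6.1429/3.0333 = 2.0252, so P(H) = 2.0252/(1+2.0252) ≈ 0.67.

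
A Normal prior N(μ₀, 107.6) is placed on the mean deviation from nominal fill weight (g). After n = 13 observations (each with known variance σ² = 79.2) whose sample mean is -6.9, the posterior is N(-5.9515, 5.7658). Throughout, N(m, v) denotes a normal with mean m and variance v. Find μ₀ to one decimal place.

With known observation variance, the Normal–Normal posterior has precision τ_n = τ₀ + n/σ² and mean μ_n = (τ₀μ₀ + (n/σ²)x̄)/τ_n.
Here τ₀ = 1/107.6 = 0.009294 and τ_data = 13/79.2 = 0.164141, so τ_n = 0.173435.
Rearranging for μ₀: μ₀ = (μ_n·τ_n − τ_data·x̄)/τ₀ = (-5.9515·0.173435 − 0.164141·-6.9) / 0.009294 = 0.100374/0.009294 ≈ 10.8.

μ₀ = 10.8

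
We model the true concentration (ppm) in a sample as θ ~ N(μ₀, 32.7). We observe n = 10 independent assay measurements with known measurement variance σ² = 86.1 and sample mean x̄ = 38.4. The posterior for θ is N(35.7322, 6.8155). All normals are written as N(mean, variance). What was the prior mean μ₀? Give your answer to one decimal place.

The posterior mean is a precision-weighted average: μ_n = (τ₀μ₀ + τ_data·x̄)/(τ₀+τ_data), with τ₀=1/σ₀² and τ_data=n/σ².
Here τ₀ = 1/32.7 = 0.030581 and τ_data = 10/86.1 = 0.116144, so τ_n = 0.146725.
Rearranging for μ₀: μ₀ = (μ_n·τ_n − τ_data·x̄)/τ₀ = (35.7322·0.146725 − 0.116144·38.4) / 0.030581 = 0.782877/0.030581 ≈ 25.6.

μ₀ = 25.6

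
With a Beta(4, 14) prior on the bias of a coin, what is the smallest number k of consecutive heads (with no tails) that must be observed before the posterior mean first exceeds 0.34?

After k heads and 0 tails the posterior is Beta(4+k, 14), with mean (4+k)/(4+14+k).
Set (4+k)/(18+k) > 0.34 and solve: k > (0.34·18 − 4)/(1 − 0.34) = 3.212.
The smallest integer exceeding 3.212 is 4, and checking k=4: (8)/(22) = 0.3636 > 0.34.

k = 4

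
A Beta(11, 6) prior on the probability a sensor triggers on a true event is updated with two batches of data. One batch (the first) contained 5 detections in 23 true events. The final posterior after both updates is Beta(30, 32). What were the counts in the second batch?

14 detections and 8 misses

Because Beta–binomial updating is additive in the counts, the combined data contributed (α_post−α_prior, β_post−β_prior) successes and failures.
Total across both batches: 30−11=19 detections, 32−6=26 misses.
Subtract the first batch: 19−5=14 detections and 26−18=8 misses.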